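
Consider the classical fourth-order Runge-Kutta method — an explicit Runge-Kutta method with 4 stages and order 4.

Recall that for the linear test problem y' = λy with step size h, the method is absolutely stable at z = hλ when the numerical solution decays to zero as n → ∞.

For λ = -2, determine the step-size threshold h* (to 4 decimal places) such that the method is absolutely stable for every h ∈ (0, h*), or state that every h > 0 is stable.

(-2.7853,0); λ=-2 ⇒ h* = 1.3926.

On y'=λy, z=hλ:
  order 4, 4-stage ⇒ R(z)=1+z+z^2/2+z^3/6+z^4/24
  (e.g. R(-1.62)=0.27059, |R|=0.27059)

Need |R(x)|<1, x<0.
x=-1.62: |R|=0.2706
|R(-2.53)|=0.6786 |R(-1.94)|=0.3151 |R(-0.65)|=0.5229
Bisect:
  x_lo=-3.2978 |R|=2.0905  x_hi=-0.0941 |R|=0.9102
  mid=-1.69592 |R|=0.27388 →hi
  mid=-2.49685 |R|=0.64537 →hi
  mid=-2.89732 |R|=1.18246 →lo
  mid=-2.69709 |R|=0.87496 →hi
  mid=-2.79720 |R|=1.01811 →lo
  mid=-2.74715 |R|=0.94399 →hi
  mid=-2.77217 |R|=0.98040 →hi
  ...
  [-2.78547,-2.78528] ⇒ x*=-2.7853
So |R|<1 on (-2.7853, 0).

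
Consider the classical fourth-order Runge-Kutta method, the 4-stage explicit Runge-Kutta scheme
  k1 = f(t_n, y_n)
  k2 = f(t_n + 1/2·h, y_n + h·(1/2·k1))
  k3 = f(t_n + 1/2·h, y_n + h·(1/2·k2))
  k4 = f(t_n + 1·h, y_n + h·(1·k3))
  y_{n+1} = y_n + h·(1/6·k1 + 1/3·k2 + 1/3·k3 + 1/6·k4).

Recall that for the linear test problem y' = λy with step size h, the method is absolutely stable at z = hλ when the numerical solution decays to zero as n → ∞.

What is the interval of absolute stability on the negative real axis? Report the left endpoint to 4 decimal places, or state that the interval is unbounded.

(-2.7853, 0).

On y'=λy, z=hλ:
  order 4, 4-stage ⇒ R(z)=1+z+z^2/2+z^3/6+z^4/24
  (e.g. R(-0.88)=0.41861, |R|=0.41861)

Boundary: |R(x)|=1, x<0.
x=-0.88: |R|=0.4186
|R(-2.22)|=0.4327 |R(-1.98)|=0.3269 |R(-1.12)|=0.3386
Bisect:
  x_lo=-3.1929 |R|=1.8099  x_hi=-0.0904 |R|=0.9136
  mid=-1.64165 |R|=0.27111 →hi
  mid=-2.41730 |R|=0.57288 →hi
  mid=-2.80512 |R|=1.03031 →lo
  mid=-2.61121 |R|=0.76773 →hi
  mid=-2.70817 |R|=0.88981 →hi
  mid=-2.75665 |R|=0.95766 →hi
  mid=-2.78088 |R|=0.99337 →hi
  mid=-2.79300 |R|=1.01169 →lo
  mid=-2.78694 |R|=1.00249 →lo
  ...
  [-2.78543,-2.78524] ⇒ x*=-2.7853
Stable set (-2.7853, 0).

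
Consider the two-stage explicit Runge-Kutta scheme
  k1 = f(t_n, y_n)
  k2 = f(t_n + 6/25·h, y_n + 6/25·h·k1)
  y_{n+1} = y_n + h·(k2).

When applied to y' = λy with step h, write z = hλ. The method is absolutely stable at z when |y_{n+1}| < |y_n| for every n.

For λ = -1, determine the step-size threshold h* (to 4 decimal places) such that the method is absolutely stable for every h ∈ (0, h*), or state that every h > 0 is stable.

(-4.1667,0); λ=-1 ⇒ h* = (25/6)/1 = 4.1667.

Set f=λy, z=hλ:
  k1=λy_n ⇒ h·k1=z·y_n;  k2=λ(1+6/25z)y_n ⇒ h·k2=z(1+6/25z)y_n
  y_{n+1}/y_n = 1 + z(1+6/25z) = 1 + z + 6/25z²
  ⇒ R(z) = 1 + z + 6/25z².

Solve |R(x)|<1 on ℝ⁻.
x=-1.19: |R|=0.1499
R=1: x+6/25x²=0 ⇒ x=−25/6=-4.1667; min R=1−1/(4·6/25)=-0.0417>−1
Confirm numerically:
  x=-3.816: |R|=0.67885 <1
  x=-3.308: |R|=0.31829 <1
  x=-2.334: |R|=0.02659 <1
  x=-4.763: |R|=1.68168 >1
  x=-4.365: |R|=1.20777 >1
  x=-4.224: |R|=1.05812 >1
Stable set (-4.1667, 0).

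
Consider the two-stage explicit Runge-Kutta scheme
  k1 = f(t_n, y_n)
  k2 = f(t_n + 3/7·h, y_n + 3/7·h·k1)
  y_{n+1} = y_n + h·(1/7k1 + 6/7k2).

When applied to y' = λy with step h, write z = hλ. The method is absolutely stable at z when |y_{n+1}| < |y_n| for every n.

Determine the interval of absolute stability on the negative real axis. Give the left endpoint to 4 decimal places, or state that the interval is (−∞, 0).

Set f=λy, z=hλ:
  k1=λy_n ⇒ h·k1=z·y_n;  k2=λ(1+3/7z)y_n ⇒ h·k2=z(1+3/7z)y_n
  y_{n+1}/y_n = 1 + 1/7z + 6/7z(1+3/7z) = 1 + z + 18/49z²
  R(z) = 1 + z + 18/49z².

Boundary: |R(x)|=1, x<0.
x=-1.5: |R|=0.3265
R=1: x+18/49x²=0 ⇒ x=−49/18=-2.7222; min R=1−1/(4·18/49)=0.3194>−1
Confirm numerically:
  x=-2.349: |R|=0.67795 <1
  x=-1.957: |R|=0.44988 <1
  x=-1.212: |R|=0.32761 <1
  x=-3.190: |R|=1.54816 >1
  x=-3.148: |R|=1.49237 >1
  x=-2.862: |R|=1.14695 >1
So |R|<1 on (-2.7222, 0).

z∈(-2.7222,0).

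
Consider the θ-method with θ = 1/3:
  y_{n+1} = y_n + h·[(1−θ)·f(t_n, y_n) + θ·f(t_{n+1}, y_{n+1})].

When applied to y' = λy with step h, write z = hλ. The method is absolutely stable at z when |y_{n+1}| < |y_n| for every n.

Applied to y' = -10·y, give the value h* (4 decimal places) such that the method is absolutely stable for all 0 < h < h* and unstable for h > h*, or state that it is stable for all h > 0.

Test eqn y'=λy, z=hλ:
  y_{n+1} = y_n + z·[2/3·y_n + 1/3·y_{n+1}] ⇒ (1 − 1/3z)y_{n+1} = (1 + 2/3z)y_n
  ⇒ R(z) = (1 + 2/3z)/(1 − 1/3z).

Boundary: |R(x)|=1, x<0.
x=-1.2: |R|=0.1429
R=−1: 1+2/3x = −1+1/3x ⇒ -1/3x=2 ⇒ x=2/(-1/3)=-6.0000
Confirm numerically:
  x=-5.972: |R|=0.99688 <1
  x=-4.396: |R|=0.78313 <1
  x=-4.313: |R|=0.76931 <1
  x=-2.723: |R|=0.42740 <1
  x=-6.281: |R|=1.03028 >1
  x=-6.265: |R|=1.02860 >1
  x=-6.193: |R|=1.02099 >1
Interval (-6.0000, 0).

(-6.0000,0); λ=-10 ⇒ h* = (6)/10 = 0.6000.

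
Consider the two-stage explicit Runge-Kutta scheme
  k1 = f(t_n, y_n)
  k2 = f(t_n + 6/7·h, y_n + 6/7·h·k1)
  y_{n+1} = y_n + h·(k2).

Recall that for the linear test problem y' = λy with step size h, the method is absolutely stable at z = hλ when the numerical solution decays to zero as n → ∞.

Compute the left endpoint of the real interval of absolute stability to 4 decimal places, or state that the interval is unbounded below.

z* = -1.1667.

Test eqn y'=λy, z=hλ:
  k1=λy_n ⇒ h·k1=z·y_n;  k2=λ(1+6/7z)y_n ⇒ h·k2=z(1+6/7z)y_n
  y_{n+1}/y_n = 1 + z(1+6/7z) = 1 + z + 6/7z²
  so R(z) = 1 + z + 6/7z².

Solve |R(x)|<1 on ℝ⁻.
x=-0.98: |R|=0.8432
R=1: x+6/7x²=0 ⇒ x=−7/6=-1.1667; min R=1−1/(4·6/7)=0.7083>−1
Confirm numerically:
  x=-1.014: |R|=0.86731 <1
  x=-0.859: |R|=0.77347 <1
  x=-0.599: |R|=0.70854 <1
  x=-1.483: |R|=1.40210 >1
  x=-1.373: |R|=1.24282 >1
  x=-1.310: |R|=1.16094 >1
Stable set (-1.1667, 0).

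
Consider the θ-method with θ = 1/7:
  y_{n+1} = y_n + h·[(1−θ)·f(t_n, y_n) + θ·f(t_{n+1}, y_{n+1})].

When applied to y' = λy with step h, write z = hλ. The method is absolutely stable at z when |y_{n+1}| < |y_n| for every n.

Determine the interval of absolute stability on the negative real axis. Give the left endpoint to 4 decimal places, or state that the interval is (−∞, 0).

(-2.8000, 0).

On y'=λy, z=hλ:
  y_{n+1} = y_n + z·[6/7·y_n + 1/7·y_{n+1}] ⇒ (1 − 1/7z)y_{n+1} = (1 + 6/7z)y_n
  so R(z) = (1 + 6/7z)/(1 − 1/7z).

Boundary: |R(x)|=1, x<0.
x=-1.7: |R|=0.3678
R=−1: 1+6/7x = −1+1/7x ⇒ -5/7x=2 ⇒ x=2/(-5/7)=-2.8000
Confirm numerically:
  x=-2.076: |R|=0.60115 <1
  x=-1.425: |R|=0.18398 <1
  x=-1.199: |R|=0.02366 <1
  x=-3.304: |R|=1.24457 >1
  x=-3.155: |R|=1.17479 >1
Stable set (-2.8000, 0).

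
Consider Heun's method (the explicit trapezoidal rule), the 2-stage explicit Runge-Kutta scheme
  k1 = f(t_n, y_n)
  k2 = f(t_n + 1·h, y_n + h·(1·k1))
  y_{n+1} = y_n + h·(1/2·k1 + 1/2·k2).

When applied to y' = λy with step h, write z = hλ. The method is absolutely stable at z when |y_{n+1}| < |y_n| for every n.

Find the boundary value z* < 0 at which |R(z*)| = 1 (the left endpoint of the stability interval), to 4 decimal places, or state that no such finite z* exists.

left endpoint -2.0000.

Test eqn y'=λy, z=hλ:
  order 2, 2-stage ⇒ R(z)=1+z+z^2/2
  (e.g. R(-0.41)=0.67405, |R|=0.67405)

Need |R(x)|<1, x<0.
x=-0.41: |R|=0.6741
|R(-1.33)|=0.5544 |R(-1.07)|=0.5025 |R(-0.97)|=0.5005
Bisect:
  x_lo=-2.4299 |R|=1.5224  x_hi=-0.3613 |R|=0.7040
  mid=-1.39563 |R|=0.57826 →hi
  mid=-1.91278 |R|=0.91658 →hi
  mid=-2.17135 |R|=1.18604 →lo
  mid=-2.04207 |R|=1.04295 →lo
  mid=-1.97742 |R|=0.97768 →hi
  mid=-2.00974 |R|=1.00979 →lo
  mid=-1.99358 |R|=0.99360 →hi
  ...
  [-2.00002,-1.99990] ⇒ x*=-2.0000
Interval (-2.0000, 0).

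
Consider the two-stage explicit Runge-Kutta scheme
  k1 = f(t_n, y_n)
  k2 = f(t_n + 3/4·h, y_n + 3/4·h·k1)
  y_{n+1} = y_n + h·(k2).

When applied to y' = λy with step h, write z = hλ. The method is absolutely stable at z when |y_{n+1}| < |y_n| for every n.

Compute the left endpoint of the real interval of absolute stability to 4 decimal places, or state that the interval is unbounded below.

Set f=λy, z=hλ:
  k1=λy_n ⇒ h·k1=z·y_n;  k2=λ(1+3/4z)y_n ⇒ h·k2=z(1+3/4z)y_n
  y_{n+1}/y_n = 1 + z(1+3/4z) = 1 + z + 3/4z²
  R(z) = 1 + z + 3/4z².

Find x<0 with |R(x)|<1.
x=-1.51: |R|=1.2001
R=1: x+3/4x²=0 ⇒ x=−4/3=-1.3333; min R=1−1/(4·3/4)=0.6667>−1
Confirm numerically:
  x=-1.128: |R|=0.82629 <1
  x=-0.924: |R|=0.71633 <1
  x=-0.740: |R|=0.67070 <1
  x=-1.661: |R|=1.40819 >1
  x=-1.591: |R|=1.30746 >1
So |R|<1 on (-1.3333, 0).

z* = -1.3333.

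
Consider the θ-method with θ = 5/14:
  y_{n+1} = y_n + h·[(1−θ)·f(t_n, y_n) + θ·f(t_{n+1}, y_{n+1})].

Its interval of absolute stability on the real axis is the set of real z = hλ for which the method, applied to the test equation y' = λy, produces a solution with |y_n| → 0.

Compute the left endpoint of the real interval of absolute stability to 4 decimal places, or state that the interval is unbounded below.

left endpoint -7.0000.

Test eqn y'=λy, z=hλ:
  y_{n+1} = y_n + z·[9/14·y_n + 5/14·y_{n+1}] ⇒ (1 − 5/14z)y_{n+1} = (1 + 9/14z)y_n
  Hence R(z) = (1 + 9/14z)/(1 − 5/14z).

Need |R(x)|<1, x<0.
x=-0.36: |R|=0.6810
R=−1: 1+9/14x = −1+5/14x ⇒ -2/7x=2 ⇒ x=2/(-2/7)=-7.0000
Confirm numerically:
  x=-6.124: |R|=0.92147 <1
  x=-5.788: |R|=0.88710 <1
  x=-4.488: |R|=0.72426 <1
  x=-7.247: |R|=1.01967 >1
  x=-7.076: |R|=1.00616 >1
So |R|<1 on (-7.0000, 0).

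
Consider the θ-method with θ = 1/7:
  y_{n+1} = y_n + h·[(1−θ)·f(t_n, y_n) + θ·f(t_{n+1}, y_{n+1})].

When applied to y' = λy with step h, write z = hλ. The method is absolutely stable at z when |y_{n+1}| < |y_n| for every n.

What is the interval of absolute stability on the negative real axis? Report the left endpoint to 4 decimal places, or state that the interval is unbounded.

z∈(-2.8000,0).

On y'=λy, z=hλ:
  y_{n+1} = y_n + z·[6/7·y_n + 1/7·y_{n+1}] ⇒ (1 − 1/7z)y_{n+1} = (1 + 6/7z)y_n
  Hence R(z) = (1 + 6/7z)/(1 − 1/7z).

Boundary: |R(x)|=1, x<0.
x=-1.39: |R|=0.1597
R=−1: 1+6/7x = −1+1/7x ⇒ -5/7x=2 ⇒ x=2/(-5/7)=-2.8000
Confirm numerically:
  x=-1.872: |R|=0.47701 <1
  x=-1.493: |R|=0.23054 <1
  x=-1.419: |R|=0.17983 <1
  x=-1.310: |R|=0.10349 <1
  x=-3.249: |R|=1.21905 >1
  x=-3.212: |R|=1.20172 >1
  x=-3.087: |R|=1.14226 >1
Stable set (-2.8000, 0).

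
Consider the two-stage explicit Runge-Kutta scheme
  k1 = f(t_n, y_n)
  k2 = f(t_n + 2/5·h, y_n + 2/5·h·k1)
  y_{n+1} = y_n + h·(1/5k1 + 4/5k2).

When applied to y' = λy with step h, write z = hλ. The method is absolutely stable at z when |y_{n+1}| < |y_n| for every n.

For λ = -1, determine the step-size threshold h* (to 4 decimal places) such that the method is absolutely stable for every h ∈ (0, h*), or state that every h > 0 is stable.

Set f=λy, z=hλ:
  k1=λy_n ⇒ h·k1=z·y_n;  k2=λ(1+2/5z)y_n ⇒ h·k2=z(1+2/5z)y_n
  y_{n+1}/y_n = 1 + 1/5z + 4/5z(1+2/5z) = 1 + z + 8/25z²
  ⇒ R(z) = 1 + z + 8/25z².

Solve |R(x)|<1 on ℝ⁻.
x=-0.65: |R|=0.4852
R=1: x+8/25x²=0 ⇒ x=−25/8=-3.1250; min R=1−1/(4·8/25)=0.2188>−1
Confirm numerically:
  x=-2.680: |R|=0.61837 <1
  x=-2.543: |R|=0.52639 <1
  x=-2.499: |R|=0.49940 <1
  x=-2.424: |R|=0.45625 <1
  x=-3.499: |R|=1.41876 >1
  x=-3.424: |R|=1.32761 >1
Interval (-3.1250, 0).

(-3.1250,0); λ=-1 ⇒ h* = (25/8)/1 = 3.1250.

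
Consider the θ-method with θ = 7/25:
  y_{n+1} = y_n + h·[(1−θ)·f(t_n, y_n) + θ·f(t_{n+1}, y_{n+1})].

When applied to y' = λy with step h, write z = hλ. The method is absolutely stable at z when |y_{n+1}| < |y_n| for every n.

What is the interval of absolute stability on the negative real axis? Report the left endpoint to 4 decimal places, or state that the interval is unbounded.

On y'=λy, z=hλ:
  y_{n+1} = y_n + z·[18/25·y_n + 7/25·y_{n+1}] ⇒ (1 − 7/25z)y_{n+1} = (1 + 18/25z)y_n
  ⇒ R(z) = (1 + 18/25z)/(1 − 7/25z).

Solve |R(x)|<1 on ℝ⁻.
x=-0.56: |R|=0.5159
R=−1: 1+18/25x = −1+7/25x ⇒ -11/25x=2 ⇒ x=2/(-11/25)=-4.5455
Confirm numerically:
  x=-4.353: |R|=0.96184 <1
  x=-4.053: |R|=0.89850 <1
  x=-2.224: |R|=0.37054 <1
  x=-4.898: |R|=1.06541 >1
  x=-4.752: |R|=1.03899 >1
  x=-4.714: |R|=1.03197 >1
Stable set (-4.5455, 0).

z∈(-4.5455,0).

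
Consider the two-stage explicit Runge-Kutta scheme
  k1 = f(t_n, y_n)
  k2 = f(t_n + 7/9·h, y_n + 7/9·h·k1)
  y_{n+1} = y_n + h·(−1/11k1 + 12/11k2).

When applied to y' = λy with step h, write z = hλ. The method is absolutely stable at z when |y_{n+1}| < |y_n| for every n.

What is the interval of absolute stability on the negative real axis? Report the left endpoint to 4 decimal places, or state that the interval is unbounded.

(-1.1786, 0).

On y'=λy, z=hλ:
  k1=λy_n ⇒ h·k1=z·y_n;  k2=λ(1+7/9z)y_n ⇒ h·k2=z(1+7/9z)y_n
  y_{n+1}/y_n = 1 − 1/11z + 12/11z(1+7/9z) = 1 + z + 28/33z²
  Hence R(z) = 1 + z + 28/33z².

Find x<0 with |R(x)|<1.
x=-0.39: |R|=0.7391
R=1: x+28/33x²=0 ⇒ x=−33/28=-1.1786; min R=1−1/(4·28/33)=0.7054>−1
Confirm numerically:
  x=-1.098: |R|=0.92494 <1
  x=-0.790: |R|=0.73954 <1
  x=-0.736: |R|=0.72362 <1
  x=-0.492: |R|=0.71339 <1
  x=-1.594: |R|=1.56186 >1
  x=-1.382: |R|=1.23854 >1
Stable set (-1.1786, 0).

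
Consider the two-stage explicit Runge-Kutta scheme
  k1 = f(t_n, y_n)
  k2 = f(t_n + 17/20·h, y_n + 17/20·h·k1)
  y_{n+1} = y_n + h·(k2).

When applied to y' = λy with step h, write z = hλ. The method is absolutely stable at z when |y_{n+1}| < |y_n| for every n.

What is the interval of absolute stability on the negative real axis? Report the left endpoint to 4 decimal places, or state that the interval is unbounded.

(-1.1765, 0).

On y'=λy, z=hλ:
  k1=λy_n ⇒ h·k1=z·y_n;  k2=λ(1+17/20z)y_n ⇒ h·k2=z(1+17/20z)y_n
  y_{n+1}/y_n = 1 + z(1+17/20z) = 1 + z + 17/20z²
  ⇒ R(z) = 1 + z + 17/20z².

Boundary: |R(x)|=1, x<0.
x=-0.33: |R|=0.7626
R=1: x+17/20x²=0 ⇒ x=−20/17=-1.1765; min R=1−1/(4·17/20)=0.7059>−1
Confirm numerically:
  x=-1.109: |R|=0.93640 <1
  x=-1.030: |R|=0.87176 <1
  x=-0.786: |R|=0.73913 <1
  x=-1.684: |R|=1.72648 >1
  x=-1.625: |R|=1.61953 >1
  x=-1.256: |R|=1.08491 >1
So |R|<1 on (-1.1765, 0).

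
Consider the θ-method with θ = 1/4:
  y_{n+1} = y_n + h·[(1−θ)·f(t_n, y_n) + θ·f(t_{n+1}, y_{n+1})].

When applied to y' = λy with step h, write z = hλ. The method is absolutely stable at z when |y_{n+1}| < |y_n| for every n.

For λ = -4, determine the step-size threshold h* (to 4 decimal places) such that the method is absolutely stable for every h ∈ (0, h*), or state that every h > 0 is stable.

With y'=λy (z=hλ):
  y_{n+1} = y_n + z·[3/4·y_n + 1/4·y_{n+1}] ⇒ (1 − 1/4z)y_{n+1} = (1 + 3/4z)y_n
  so R(z) = (1 + 3/4z)/(1 − 1/4z).

Solve |R(x)|<1 on ℝ⁻.
x=-1.27: |R|=0.0361
R=−1: 1+3/4x = −1+1/4x ⇒ -1/2x=2 ⇒ x=2/(-1/2)=-4.0000
Confirm numerically:
  x=-3.313: |R|=0.81212 <1
  x=-2.243: |R|=0.43713 <1
  x=-2.033: |R|=0.34792 <1
  x=-4.319: |R|=1.07669 >1
  x=-4.146: |R|=1.03585 >1
  x=-4.074: |R|=1.01833 >1
Stable set (-4.0000, 0).

(-4.0000,0); λ=-4 ⇒ h* = (4)/4 = 1.0000.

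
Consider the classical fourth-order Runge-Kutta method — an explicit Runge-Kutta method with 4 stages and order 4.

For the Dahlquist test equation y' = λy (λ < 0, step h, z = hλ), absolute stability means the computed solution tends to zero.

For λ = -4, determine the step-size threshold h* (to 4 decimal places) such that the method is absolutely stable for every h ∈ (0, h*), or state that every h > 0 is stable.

With y'=λy (z=hλ):
  order 4, 4-stage ⇒ R(z)=1+z+z^2/2+z^3/6+z^4/24
  (e.g. R(-0.8)=0.45173, |R|=0.45173)

Need |R(x)|<1, x<0.
x=-0.8: |R|=0.4517
|R(-2.79)|=1.0071 |R(-2.52)|=0.6683 |R(-2.39)|=0.5502
Bisect:
  x_lo=-3.5771 |R|=3.0144  x_hi=-0.1885 |R|=0.8282
  mid=-1.88282 |R|=0.30088 →hi
  mid=-2.72998 |R|=0.91976 →hi
  mid=-3.15356 |R|=1.71283 →lo
  mid=-2.94177 |R|=1.26271 →lo
  mid=-2.83588 |R|=1.07898 →lo
  mid=-2.78293 |R|=0.99644 →hi
  mid=-2.80940 |R|=1.03696 →lo
  mid=-2.79616 |R|=1.01651 →lo
  ...
  [-2.78541,-2.78520] ⇒ x*=-2.7853
So |R|<1 on (-2.7853, 0).

(-2.7853,0); λ=-4 ⇒ h* = 0.6963.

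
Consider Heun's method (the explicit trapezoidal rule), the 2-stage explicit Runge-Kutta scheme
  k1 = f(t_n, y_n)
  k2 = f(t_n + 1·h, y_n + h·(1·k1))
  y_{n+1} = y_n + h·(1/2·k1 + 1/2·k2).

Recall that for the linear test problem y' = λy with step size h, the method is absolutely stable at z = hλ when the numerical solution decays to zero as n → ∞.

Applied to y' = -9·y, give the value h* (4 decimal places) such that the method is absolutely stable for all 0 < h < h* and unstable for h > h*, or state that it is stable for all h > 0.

(-2.0000,0); λ=-9 ⇒ h* = 0.2222.

On y'=λy, z=hλ:
  order 2, 2-stage ⇒ R(z)=1+z+z^2/2
  (e.g. R(-0.69)=0.54805, |R|=0.54805)

Solve |R(x)|<1 on ℝ⁻.
x=-0.69: |R|=0.5481
|R(-2.34)|=1.3978 |R(-1.94)|=0.9418 |R(-1.37)|=0.5685
Bisect:
  x_lo=-2.7590 |R|=2.0471  x_hi=-0.1671 |R|=0.8469
  mid=-1.46304 |R|=0.60720 →hi
  mid=-2.11103 |R|=1.11720 →lo
  mid=-1.78703 |R|=0.80971 →hi
  mid=-1.94903 |R|=0.95033 →hi
  mid=-2.03003 |R|=1.03048 →lo
  mid=-1.98953 |R|=0.98959 →hi
  mid=-2.00978 |R|=1.00983 →lo
  mid=-1.99966 |R|=0.99966 →hi
  mid=-2.00472 |R|=1.00473 →lo
  ...
  [-2.00013,-1.99997] ⇒ x*=-2.0000
So |R|<1 on (-2.0000, 0).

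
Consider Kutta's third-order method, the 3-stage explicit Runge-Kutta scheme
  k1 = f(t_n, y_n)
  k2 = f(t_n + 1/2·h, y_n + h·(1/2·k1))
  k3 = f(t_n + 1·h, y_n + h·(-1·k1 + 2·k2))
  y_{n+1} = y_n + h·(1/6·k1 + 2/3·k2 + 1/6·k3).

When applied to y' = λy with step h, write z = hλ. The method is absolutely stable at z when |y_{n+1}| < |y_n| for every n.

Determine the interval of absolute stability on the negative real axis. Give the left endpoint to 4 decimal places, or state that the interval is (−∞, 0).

(-2.5127, 0).

Test eqn y'=λy, z=hλ:
  order 3, 3-stage ⇒ R(z)=1+z+z^2/2+z^3/6
  (e.g. R(-0.4)=0.66933, |R|=0.66933)

Solve |R(x)|<1 on ℝ⁻.
x=-0.4: |R|=0.6693
|R(-1.76)|=0.1198 |R(-1.67)|=0.0518 |R(-1.54)|=0.0371
Bisect:
  x_lo=-3.3590 |R|=3.0340  x_hi=-0.0628 |R|=0.9391
  mid=-1.71090 |R|=0.08200 →hi
  mid=-2.53494 |R|=1.03687 →lo
  mid=-2.12292 |R|=0.46412 →hi
  mid=-2.32893 |R|=0.72230 →hi
  mid=-2.43194 |R|=0.87199 →hi
  mid=-2.48344 |R|=0.95246 →hi
  mid=-2.50919 |R|=0.99416 →hi
  ...
  [-2.51281,-2.51261] ⇒ x*=-2.5127
Interval (-2.5127, 0).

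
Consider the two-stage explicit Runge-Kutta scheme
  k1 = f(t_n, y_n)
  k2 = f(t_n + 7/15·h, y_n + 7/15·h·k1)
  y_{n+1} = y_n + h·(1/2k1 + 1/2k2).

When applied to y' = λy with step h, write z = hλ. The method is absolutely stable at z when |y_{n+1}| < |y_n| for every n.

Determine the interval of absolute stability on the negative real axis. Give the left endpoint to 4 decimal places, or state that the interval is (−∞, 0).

Set f=λy, z=hλ:
  k1=λy_n ⇒ h·k1=z·y_n;  k2=λ(1+7/15z)y_n ⇒ h·k2=z(1+7/15z)y_n
  y_{n+1}/y_n = 1 + 1/2z + 1/2z(1+7/15z) = 1 + z + 7/30z²
  ⇒ R(z) = 1 + z + 7/30z².

Need |R(x)|<1, x<0.
x=-0.37: |R|=0.6619
R=1: x+7/30x²=0 ⇒ x=−30/7=-4.2857; min R=1−1/(4·7/30)=-0.0714>−1
Confirm numerically:
  x=-4.005: |R|=0.73767 <1
  x=-3.690: |R|=0.48709 <1
  x=-2.146: |R|=0.07143 <1
  x=-4.673: |R|=1.42228 >1
  x=-4.397: |R|=1.11418 >1
So |R|<1 on (-4.2857, 0).

(-4.2857, 0).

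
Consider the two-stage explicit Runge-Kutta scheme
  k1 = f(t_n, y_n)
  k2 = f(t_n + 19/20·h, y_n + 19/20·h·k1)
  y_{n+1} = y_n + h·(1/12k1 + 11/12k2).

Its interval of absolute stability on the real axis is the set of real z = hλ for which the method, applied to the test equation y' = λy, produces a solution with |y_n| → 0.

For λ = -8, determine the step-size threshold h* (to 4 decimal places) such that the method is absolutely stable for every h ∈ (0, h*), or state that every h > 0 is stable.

On y'=λy, z=hλ:
  k1=λy_n ⇒ h·k1=z·y_n;  k2=λ(1+19/20z)y_n ⇒ h·k2=z(1+19/20z)y_n
  y_{n+1}/y_n = 1 + 1/12z + 11/12z(1+19/20z) = 1 + z + 209/240z²
  so R(z) = 1 + z + 209/240z².

Boundary: |R(x)|=1, x<0.
x=-1.25: |R|=1.1107
R=1: x+209/240x²=0 ⇒ x=−240/209=-1.1483; min R=1−1/(4·209/240)=0.7129>−1
Confirm numerically:
  x=-0.915: |R|=0.81408 <1
  x=-0.779: |R|=0.74946 <1
  x=-0.607: |R|=0.71386 <1
  x=-1.715: |R|=1.84632 >1
  x=-1.325: |R|=1.20386 >1
Stable set (-1.1483, 0).

(-1.1483,0); λ=-8 ⇒ h* = (240/209)/8 = 0.1435.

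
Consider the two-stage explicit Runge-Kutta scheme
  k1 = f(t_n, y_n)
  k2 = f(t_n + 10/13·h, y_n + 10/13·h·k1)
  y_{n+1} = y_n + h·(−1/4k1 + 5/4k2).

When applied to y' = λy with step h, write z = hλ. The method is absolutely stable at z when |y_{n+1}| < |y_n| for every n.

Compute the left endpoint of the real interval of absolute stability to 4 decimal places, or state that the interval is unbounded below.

Test eqn y'=λy, z=hλ:
  k1=λy_n ⇒ h·k1=z·y_n;  k2=λ(1+10/13z)y_n ⇒ h·k2=z(1+10/13z)y_n
  y_{n+1}/y_n = 1 − 1/4z + 5/4z(1+10/13z) = 1 + z + 25/26z²
  Hence R(z) = 1 + z + 25/26z².

Find x<0 with |R(x)|<1.
x=-0.62: |R|=0.7496
R=1: x+25/26x²=0 ⇒ x=−26/25=-1.0400; min R=1−1/(4·25/26)=0.7400>−1
Confirm numerically:
  x=-0.960: |R|=0.92615 <1
  x=-0.793: |R|=0.81166 <1
  x=-0.716: |R|=0.77694 <1
  x=-0.661: |R|=0.75912 <1
  x=-1.228: |R|=1.22198 >1
  x=-1.121: |R|=1.08731 >1
Stable set (-1.0400, 0).

z* = -1.0400.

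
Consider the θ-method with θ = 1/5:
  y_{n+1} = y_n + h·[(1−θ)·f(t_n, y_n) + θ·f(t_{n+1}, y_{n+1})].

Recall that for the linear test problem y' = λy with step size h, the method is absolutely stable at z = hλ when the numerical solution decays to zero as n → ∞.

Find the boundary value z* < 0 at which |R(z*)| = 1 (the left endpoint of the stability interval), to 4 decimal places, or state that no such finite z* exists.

Set f=λy, z=hλ:
  y_{n+1} = y_n + z·[4/5·y_n + 1/5·y_{n+1}] ⇒ (1 − 1/5z)y_{n+1} = (1 + 4/5z)y_n
  Hence R(z) = (1 + 4/5z)/(1 − 1/5z).

Solve |R(x)|<1 on ℝ⁻.
x=-0.84: |R|=0.2808
R=−1: 1+4/5x = −1+1/5x ⇒ -3/5x=2 ⇒ x=2/(-3/5)=-3.3333
Confirm numerically:
  x=-2.960: |R|=0.85930 <1
  x=-2.797: |R|=0.79364 <1
  x=-2.793: |R|=0.79199 <1
  x=-3.866: |R|=1.18024 >1
  x=-3.437: |R|=1.03686 >1
So |R|<1 on (-3.3333, 0).

left endpoint -3.3333.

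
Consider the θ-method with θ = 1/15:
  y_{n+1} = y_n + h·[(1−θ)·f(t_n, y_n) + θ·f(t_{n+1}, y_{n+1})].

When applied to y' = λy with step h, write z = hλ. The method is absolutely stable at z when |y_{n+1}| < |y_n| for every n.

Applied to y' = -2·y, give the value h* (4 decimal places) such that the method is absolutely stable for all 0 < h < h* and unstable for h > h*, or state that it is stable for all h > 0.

(-2.3077,0); λ=-2 ⇒ h* = (30/13)/2 = 1.1538.

With y'=λy (z=hλ):
  y_{n+1} = y_n + z·[14/15·y_n + 1/15·y_{n+1}] ⇒ (1 − 1/15z)y_{n+1} = (1 + 14/15z)y_n
  ⇒ R(z) = (1 + 14/15z)/(1 − 1/15z).

Need |R(x)|<1, x<0.
x=-1.3: |R|=0.1963
R=−1: 1+14/15x = −1+1/15x ⇒ -13/15x=2 ⇒ x=2/(-13/15)=-2.3077
Confirm numerically:
  x=-1.830: |R|=0.63102 <1
  x=-1.696: |R|=0.52372 <1
  x=-1.603: |R|=0.44823 <1
  x=-1.049: |R|=0.01957 <1
  x=-2.902: |R|=1.43157 >1
  x=-2.721: |R|=1.30320 >1
Stable set (-2.3077, 0).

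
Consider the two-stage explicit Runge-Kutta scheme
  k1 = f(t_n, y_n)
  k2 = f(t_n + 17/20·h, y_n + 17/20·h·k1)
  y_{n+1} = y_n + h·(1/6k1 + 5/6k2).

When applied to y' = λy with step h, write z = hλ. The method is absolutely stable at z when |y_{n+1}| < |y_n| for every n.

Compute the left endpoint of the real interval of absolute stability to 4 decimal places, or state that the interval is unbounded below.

Test eqn y'=λy, z=hλ:
  k1=λy_n ⇒ h·k1=z·y_n;  k2=λ(1+17/20z)y_n ⇒ h·k2=z(1+17/20z)y_n
  y_{n+1}/y_n = 1 + 1/6z + 5/6z(1+17/20z) = 1 + z + 17/24z²
  so R(z) = 1 + z + 17/24z².

Boundary: |R(x)|=1, x<0.
x=-1.22: |R|=0.8343
R=1: x+17/24x²=0 ⇒ x=−24/17=-1.4118; min R=1−1/(4·17/24)=0.6471>−1
Confirm numerically:
  x=-1.307: |R|=0.90301 <1
  x=-1.120: |R|=0.76853 <1
  x=-1.114: |R|=0.76504 <1
  x=-0.618: |R|=0.65253 <1
  x=-1.689: |R|=1.33168 >1
  x=-1.452: |R|=1.04138 >1
Interval (-1.4118, 0).

z* = -1.4118.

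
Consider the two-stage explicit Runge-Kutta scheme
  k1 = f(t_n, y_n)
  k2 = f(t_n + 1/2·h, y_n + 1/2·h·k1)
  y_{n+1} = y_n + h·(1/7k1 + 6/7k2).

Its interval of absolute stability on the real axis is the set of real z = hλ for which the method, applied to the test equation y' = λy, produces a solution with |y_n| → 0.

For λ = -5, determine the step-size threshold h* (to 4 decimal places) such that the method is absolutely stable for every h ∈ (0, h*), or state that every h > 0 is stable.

(-2.3333,0); λ=-5 ⇒ h* = (7/3)/5 = 0.4667.

On y'=λy, z=hλ:
  k1=λy_n ⇒ h·k1=z·y_n;  k2=λ(1+1/2z)y_n ⇒ h·k2=z(1+1/2z)y_n
  y_{n+1}/y_n = 1 + 1/7z + 6/7z(1+1/2z) = 1 + z + 3/7z²
  Hence R(z) = 1 + z + 3/7z².

Find x<0 with |R(x)|<1.
x=-1.66: |R|=0.5210
R=1: x+3/7x²=0 ⇒ x=−7/3=-2.3333; min R=1−1/(4·3/7)=0.4167>−1
Confirm numerically:
  x=-1.857: |R|=0.62091 <1
  x=-1.770: |R|=0.57267 <1
  x=-1.479: |R|=0.45847 <1
  x=-1.099: |R|=0.41863 <1
  x=-2.819: |R|=1.58675 >1
  x=-2.696: |R|=1.41904 >1
So |R|<1 on (-2.3333, 0).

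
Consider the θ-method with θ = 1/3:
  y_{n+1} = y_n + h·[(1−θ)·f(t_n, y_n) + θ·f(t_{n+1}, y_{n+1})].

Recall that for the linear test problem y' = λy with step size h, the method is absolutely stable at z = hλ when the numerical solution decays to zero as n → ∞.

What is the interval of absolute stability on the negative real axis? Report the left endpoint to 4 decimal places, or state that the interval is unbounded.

Set f=λy, z=hλ:
  y_{n+1} = y_n + z·[2/3·y_n + 1/3·y_{n+1}] ⇒ (1 − 1/3z)y_{n+1} = (1 + 2/3z)y_n
  ⇒ R(z) = (1 + 2/3z)/(1 − 1/3z).

Need |R(x)|<1, x<0.
x=-1.69: |R|=0.0810
R=−1: 1+2/3x = −1+1/3x ⇒ -1/3x=2 ⇒ x=2/(-1/3)=-6.0000
Confirm numerically:
  x=-5.729: |R|=0.96895 <1
  x=-5.640: |R|=0.95833 <1
  x=-5.455: |R|=0.93554 <1
  x=-5.307: |R|=0.91658 <1
  x=-6.085: |R|=1.00936 >1
  x=-6.021: |R|=1.00233 >1
Interval (-6.0000, 0).

z∈(-6.0000,0).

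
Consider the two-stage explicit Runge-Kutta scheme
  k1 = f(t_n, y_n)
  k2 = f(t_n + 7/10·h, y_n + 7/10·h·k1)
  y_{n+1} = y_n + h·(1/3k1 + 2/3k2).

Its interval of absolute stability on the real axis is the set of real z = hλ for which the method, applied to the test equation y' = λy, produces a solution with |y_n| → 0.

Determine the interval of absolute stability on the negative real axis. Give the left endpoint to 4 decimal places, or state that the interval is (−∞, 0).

Test eqn y'=λy, z=hλ:
  k1=λy_n ⇒ h·k1=z·y_n;  k2=λ(1+7/10z)y_n ⇒ h·k2=z(1+7/10z)y_n
  y_{n+1}/y_n = 1 + 1/3z + 2/3z(1+7/10z) = 1 + z + 7/15z²
  so R(z) = 1 + z + 7/15z².

Boundary: |R(x)|=1, x<0.
x=-1.32: |R|=0.4931
R=1: x+7/15x²=0 ⇒ x=−15/7=-2.1429; min R=1−1/(4·7/15)=0.4643>−1
Confirm numerically:
  x=-1.746: |R|=0.67664 <1
  x=-1.655: |R|=0.62321 <1
  x=-1.072: |R|=0.46429 <1
  x=-0.860: |R|=0.48515 <1
  x=-2.736: |R|=1.75732 >1
  x=-2.691: |R|=1.68836 >1
  x=-2.180: |R|=1.03779 >1
So |R|<1 on (-2.1429, 0).

z∈(-2.1429,0).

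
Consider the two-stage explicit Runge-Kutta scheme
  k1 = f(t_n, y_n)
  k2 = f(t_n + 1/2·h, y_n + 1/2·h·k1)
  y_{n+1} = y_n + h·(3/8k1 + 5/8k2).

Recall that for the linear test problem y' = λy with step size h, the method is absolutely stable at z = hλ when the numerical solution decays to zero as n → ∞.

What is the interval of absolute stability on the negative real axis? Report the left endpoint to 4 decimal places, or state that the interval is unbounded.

(-3.2000, 0).

Test eqn y'=λy, z=hλ:
  k1=λy_n ⇒ h·k1=z·y_n;  k2=λ(1+1/2z)y_n ⇒ h·k2=z(1+1/2z)y_n
  y_{n+1}/y_n = 1 + 3/8z + 5/8z(1+1/2z) = 1 + z + 5/16z²
  Hence R(z) = 1 + z + 5/16z².

Solve |R(x)|<1 on ℝ⁻.
x=-1.33: |R|=0.2228
R=1: x+5/16x²=0 ⇒ x=−16/5=-3.2000; min R=1−1/(4·5/16)=0.2000>−1
Confirm numerically:
  x=-2.856: |R|=0.69298 <1
  x=-2.352: |R|=0.37672 <1
  x=-2.328: |R|=0.36562 <1
  x=-1.941: |R|=0.23634 <1
  x=-3.528: |R|=1.36162 >1
  x=-3.523: |R|=1.35560 >1
  x=-3.505: |R|=1.33407 >1
Interval (-3.2000, 0).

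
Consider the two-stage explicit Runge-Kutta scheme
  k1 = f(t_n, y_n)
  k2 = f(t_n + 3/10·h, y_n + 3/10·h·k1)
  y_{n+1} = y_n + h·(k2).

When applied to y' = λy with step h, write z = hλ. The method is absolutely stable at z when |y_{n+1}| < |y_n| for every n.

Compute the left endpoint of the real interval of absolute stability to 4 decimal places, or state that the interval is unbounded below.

Set f=λy, z=hλ:
  k1=λy_n ⇒ h·k1=z·y_n;  k2=λ(1+3/10z)y_n ⇒ h·k2=z(1+3/10z)y_n
  y_{n+1}/y_n = 1 + z(1+3/10z) = 1 + z + 3/10z²
  Hence R(z) = 1 + z + 3/10z².

Solve |R(x)|<1 on ℝ⁻.
x=-1.01: |R|=0.2960
R=1: x+3/10x²=0 ⇒ x=−10/3=-3.3333; min R=1−1/(4·3/10)=0.1667>−1
Confirm numerically:
  x=-3.005: |R|=0.70401 <1
  x=-2.599: |R|=0.42744 <1
  x=-2.475: |R|=0.36269 <1
  x=-1.876: |R|=0.17981 <1
  x=-3.894: |R|=1.65497 >1
  x=-3.802: |R|=1.53456 >1
  x=-3.731: |R|=1.44511 >1
So |R|<1 on (-3.3333, 0).

z* = -3.3333.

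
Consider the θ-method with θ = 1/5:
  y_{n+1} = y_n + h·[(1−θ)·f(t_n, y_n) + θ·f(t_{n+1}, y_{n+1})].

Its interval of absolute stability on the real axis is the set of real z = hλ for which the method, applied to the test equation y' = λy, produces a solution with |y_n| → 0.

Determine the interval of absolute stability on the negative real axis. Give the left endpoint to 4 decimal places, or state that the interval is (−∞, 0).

(-3.3333, 0).

Set f=λy, z=hλ:
  y_{n+1} = y_n + z·[4/5·y_n + 1/5·y_{n+1}] ⇒ (1 − 1/5z)y_{n+1} = (1 + 4/5z)y_n
  Hence R(z) = (1 + 4/5z)/(1 − 1/5z).

Solve |R(x)|<1 on ℝ⁻.
x=-0.45: |R|=0.5872
R=−1: 1+4/5x = −1+1/5x ⇒ -3/5x=2 ⇒ x=2/(-3/5)=-3.3333
Confirm numerically:
  x=-3.277: |R|=0.97958 <1
  x=-2.135: |R|=0.49615 <1
  x=-2.005: |R|=0.43112 <1
  x=-3.697: |R|=1.12545 >1
  x=-3.591: |R|=1.08998 >1
Interval (-3.3333, 0).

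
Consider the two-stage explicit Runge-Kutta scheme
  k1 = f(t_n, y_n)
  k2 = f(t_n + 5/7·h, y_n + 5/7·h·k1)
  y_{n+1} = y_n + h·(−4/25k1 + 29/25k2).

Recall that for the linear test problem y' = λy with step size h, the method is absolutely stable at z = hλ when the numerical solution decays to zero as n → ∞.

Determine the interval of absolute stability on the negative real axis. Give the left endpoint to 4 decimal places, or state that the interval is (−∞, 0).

Test eqn y'=λy, z=hλ:
  k1=λy_n ⇒ h·k1=z·y_n;  k2=λ(1+5/7z)y_n ⇒ h·k2=z(1+5/7z)y_n
  y_{n+1}/y_n = 1 − 4/25z + 29/25z(1+5/7z) = 1 + z + 29/35z²
  ⇒ R(z) = 1 + z + 29/35z².

Solve |R(x)|<1 on ℝ⁻.
x=-1.74: |R|=1.7686
R=1: x+29/35x²=0 ⇒ x=−35/29=-1.2069; min R=1−1/(4·29/35)=0.6983>−1
Confirm numerically:
  x=-1.115: |R|=0.91510 <1
  x=-1.065: |R|=0.87479 <1
  x=-0.962: |R|=0.80480 <1
  x=-0.676: |R|=0.70264 <1
  x=-1.672: |R|=1.64434 >1
  x=-1.512: |R|=1.38223 >1
  x=-1.447: |R|=1.28787 >1
Stable set (-1.2069, 0).

z∈(-1.2069,0).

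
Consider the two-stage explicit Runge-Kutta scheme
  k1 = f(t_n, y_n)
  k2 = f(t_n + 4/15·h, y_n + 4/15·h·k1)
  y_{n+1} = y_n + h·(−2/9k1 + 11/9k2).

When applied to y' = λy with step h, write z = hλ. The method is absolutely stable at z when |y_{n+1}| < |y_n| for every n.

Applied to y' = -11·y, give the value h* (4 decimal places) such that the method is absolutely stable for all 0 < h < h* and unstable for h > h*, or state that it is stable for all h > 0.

Test eqn y'=λy, z=hλ:
  k1=λy_n ⇒ h·k1=z·y_n;  k2=λ(1+4/15z)y_n ⇒ h·k2=z(1+4/15z)y_n
  y_{n+1}/y_n = 1 − 2/9z + 11/9z(1+4/15z) = 1 + z + 44/135z²
  ⇒ R(z) = 1 + z + 44/135z².

Find x<0 with |R(x)|<1.
x=-0.81: |R|=0.4038
R=1: x+44/135x²=0 ⇒ x=−135/44=-3.0682; min R=1−1/(4·44/135)=0.2330>−1
Confirm numerically:
  x=-2.993: |R|=0.92666 <1
  x=-2.985: |R|=0.91907 <1
  x=-1.697: |R|=0.24160 <1
  x=-1.531: |R|=0.23296 <1
  x=-3.639: |R|=1.67702 >1
  x=-3.542: |R|=1.54699 >1
Stable set (-3.0682, 0).

(-3.0682,0); λ=-11 ⇒ h* = (135/44)/11 = 0.2789.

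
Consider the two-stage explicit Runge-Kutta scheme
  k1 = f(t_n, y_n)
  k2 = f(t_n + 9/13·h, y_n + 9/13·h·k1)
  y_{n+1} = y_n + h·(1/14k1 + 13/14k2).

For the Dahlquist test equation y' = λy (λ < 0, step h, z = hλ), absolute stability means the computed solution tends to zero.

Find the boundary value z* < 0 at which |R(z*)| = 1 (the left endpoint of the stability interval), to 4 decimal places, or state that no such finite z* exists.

With y'=λy (z=hλ):
  k1=λy_n ⇒ h·k1=z·y_n;  k2=λ(1+9/13z)y_n ⇒ h·k2=z(1+9/13z)y_n
  y_{n+1}/y_n = 1 + 1/14z + 13/14z(1+9/13z) = 1 + z + 9/14z²
  ⇒ R(z) = 1 + z + 9/14z².

Find x<0 with |R(x)|<1.
x=-1.69: |R|=1.1461
R=1: x+9/14x²=0 ⇒ x=−14/9=-1.5556; min R=1−1/(4·9/14)=0.6111>−1
Confirm numerically:
  x=-1.446: |R|=0.89816 <1
  x=-1.386: |R|=0.84893 <1
  x=-0.997: |R|=0.64201 <1
  x=-2.069: |R|=1.68292 >1
  x=-1.986: |R|=1.54955 >1
So |R|<1 on (-1.5556, 0).

left endpoint -1.5556.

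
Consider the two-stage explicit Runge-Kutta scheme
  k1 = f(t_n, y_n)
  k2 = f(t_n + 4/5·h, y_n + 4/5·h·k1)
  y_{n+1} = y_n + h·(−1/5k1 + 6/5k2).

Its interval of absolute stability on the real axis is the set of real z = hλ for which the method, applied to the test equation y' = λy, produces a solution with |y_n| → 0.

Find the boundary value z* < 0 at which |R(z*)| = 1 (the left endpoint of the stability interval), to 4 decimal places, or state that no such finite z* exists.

With y'=λy (z=hλ):
  k1=λy_n ⇒ h·k1=z·y_n;  k2=λ(1+4/5z)y_n ⇒ h·k2=z(1+4/5z)y_n
  y_{n+1}/y_n = 1 − 1/5z + 6/5z(1+4/5z) = 1 + z + 24/25z²
  so R(z) = 1 + z + 24/25z².

Solve |R(x)|<1 on ℝ⁻.
x=-1.34: |R|=1.3838
R=1: x+24/25x²=0 ⇒ x=−25/24=-1.0417; min R=1−1/(4·24/25)=0.7396>−1
Confirm numerically:
  x=-0.880: |R|=0.86342 <1
  x=-0.845: |R|=0.84046 <1
  x=-0.640: |R|=0.75322 <1
  x=-0.446: |R|=0.74496 <1
  x=-1.586: |R|=1.82878 >1
  x=-1.266: |R|=1.27265 >1
  x=-1.156: |R|=1.12688 >1
Stable set (-1.0417, 0).

left endpoint -1.0417.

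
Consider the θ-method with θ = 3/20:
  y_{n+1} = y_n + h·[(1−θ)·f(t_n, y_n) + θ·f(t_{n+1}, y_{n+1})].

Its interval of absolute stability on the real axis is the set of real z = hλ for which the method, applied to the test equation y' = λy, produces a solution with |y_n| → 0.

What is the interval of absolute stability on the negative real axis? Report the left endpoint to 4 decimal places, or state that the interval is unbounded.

Set f=λy, z=hλ:
  y_{n+1} = y_n + z·[17/20·y_n + 3/20·y_{n+1}] ⇒ (1 − 3/20z)y_{n+1} = (1 + 17/20z)y_n
  so R(z) = (1 + 17/20z)/(1 − 3/20z).

Find x<0 with |R(x)|<1.
x=-0.83: |R|=0.2619
R=−1: 1+17/20x = −1+3/20x ⇒ -7/10x=2 ⇒ x=2/(-7/10)=-2.8571
Confirm numerically:
  x=-2.837: |R|=0.99011 <1
  x=-2.384: |R|=0.75604 <1
  x=-1.354: |R|=0.12543 <1
  x=-1.162: |R|=0.01047 <1
  x=-3.411: |R|=1.25647 >1
  x=-3.203: |R|=1.16353 >1
  x=-2.970: |R|=1.05465 >1
Stable set (-2.8571, 0).

z∈(-2.8571,0).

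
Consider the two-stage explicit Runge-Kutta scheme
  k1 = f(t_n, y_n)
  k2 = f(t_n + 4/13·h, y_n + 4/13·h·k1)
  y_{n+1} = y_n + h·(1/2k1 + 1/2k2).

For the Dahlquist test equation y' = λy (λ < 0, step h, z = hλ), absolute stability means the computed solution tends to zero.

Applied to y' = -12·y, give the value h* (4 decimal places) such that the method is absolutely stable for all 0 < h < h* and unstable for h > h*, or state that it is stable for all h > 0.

(-6.5000,0); λ=-12 ⇒ h* = (13/2)/12 = 0.5417.

Test eqn y'=λy, z=hλ:
  k1=λy_n ⇒ h·k1=z·y_n;  k2=λ(1+4/13z)y_n ⇒ h·k2=z(1+4/13z)y_n
  y_{n+1}/y_n = 1 + 1/2z + 1/2z(1+4/13z) = 1 + z + 2/13z²
  so R(z) = 1 + z + 2/13z².

Need |R(x)|<1, x<0.
x=-1.18: |R|=0.0342
R=1: x+2/13x²=0 ⇒ x=−13/2=-6.5000; min R=1−1/(4·2/13)=-0.6250>−1
Confirm numerically:
  x=-6.157: |R|=0.67510 <1
  x=-5.765: |R|=0.34811 <1
  x=-4.328: |R|=0.44622 <1
  x=-3.935: |R|=0.55281 <1
  x=-6.788: |R|=1.30076 >1
  x=-6.760: |R|=1.27040 >1
  x=-6.658: |R|=1.16184 >1
Interval (-6.5000, 0).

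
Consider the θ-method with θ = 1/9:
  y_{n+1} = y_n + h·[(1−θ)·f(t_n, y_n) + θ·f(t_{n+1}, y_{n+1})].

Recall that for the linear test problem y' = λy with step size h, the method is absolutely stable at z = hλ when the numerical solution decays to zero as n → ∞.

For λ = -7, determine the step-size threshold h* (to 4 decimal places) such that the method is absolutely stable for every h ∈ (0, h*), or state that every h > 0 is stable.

On y'=λy, z=hλ:
  y_{n+1} = y_n + z·[8/9·y_n + 1/9·y_{n+1}] ⇒ (1 − 1/9z)y_{n+1} = (1 + 8/9z)y_n
  ⇒ R(z) = (1 + 8/9z)/(1 − 1/9z).

Solve |R(x)|<1 on ℝ⁻.
x=-1.41: |R|=0.2190
R=−1: 1+8/9x = −1+1/9x ⇒ -7/9x=2 ⇒ x=2/(-7/9)=-2.5714
Confirm numerically:
  x=-2.128: |R|=0.72106 <1
  x=-1.814: |R|=0.50971 <1
  x=-1.435: |R|=0.23766 <1
  x=-2.830: |R|=1.15300 >1
  x=-2.649: |R|=1.04661 >1
  x=-2.630: |R|=1.03525 >1
Interval (-2.5714, 0).

(-2.5714,0); λ=-7 ⇒ h* = (18/7)/7 = 0.3673.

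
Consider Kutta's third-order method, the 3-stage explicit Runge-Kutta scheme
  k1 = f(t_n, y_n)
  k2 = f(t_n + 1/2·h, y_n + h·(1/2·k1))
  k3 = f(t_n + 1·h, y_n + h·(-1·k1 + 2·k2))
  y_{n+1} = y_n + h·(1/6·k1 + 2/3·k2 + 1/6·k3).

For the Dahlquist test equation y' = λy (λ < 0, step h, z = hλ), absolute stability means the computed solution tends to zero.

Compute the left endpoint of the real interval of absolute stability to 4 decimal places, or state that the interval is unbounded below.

On y'=λy, z=hλ:
  order 3, 3-stage ⇒ R(z)=1+z+z^2/2+z^3/6
  (e.g. R(-1.49)=0.06873, |R|=0.06873)

Boundary: |R(x)|=1, x<0.
x=-1.49: |R|=0.0687
|R(-2.83)|=1.6031 |R(-2.34)|=0.7377 |R(-1.94)|=0.2751
Bisect:
  x_lo=-3.1128 |R|=2.2949  x_hi=-0.0621 |R|=0.9398
  mid=-1.58745 |R|=0.00582 →hi
  mid=-2.35011 |R|=0.75189 →hi
  mid=-2.73144 |R|=1.39750 →lo
  mid=-2.54078 |R|=1.04669 →lo
  mid=-2.44545 |R|=0.89272 →hi
  mid=-2.49311 |R|=0.96801 →hi
  mid=-2.51695 |R|=1.00692 →lo
  mid=-2.50503 |R|=0.98736 →hi
  mid=-2.51099 |R|=0.99711 →hi
  ...
  [-2.51285,-2.51266] ⇒ x*=-2.5127
So |R|<1 on (-2.5127, 0).

z* = -2.5127.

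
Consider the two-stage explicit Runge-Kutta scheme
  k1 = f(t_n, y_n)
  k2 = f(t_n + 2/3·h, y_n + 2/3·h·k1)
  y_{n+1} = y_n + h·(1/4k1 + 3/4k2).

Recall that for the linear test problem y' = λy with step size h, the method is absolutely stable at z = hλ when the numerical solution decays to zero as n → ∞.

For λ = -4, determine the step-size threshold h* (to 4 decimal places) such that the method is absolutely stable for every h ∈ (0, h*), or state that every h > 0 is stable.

(-2.0000,0); λ=-4 ⇒ h* = (2)/4 = 0.5000.

Set f=λy, z=hλ:
  k1=λy_n ⇒ h·k1=z·y_n;  k2=λ(1+2/3z)y_n ⇒ h·k2=z(1+2/3z)y_n
  y_{n+1}/y_n = 1 + 1/4z + 3/4z(1+2/3z) = 1 + z + 1/2z²
  R(z) = 1 + z + 1/2z².

Solve |R(x)|<1 on ℝ⁻.
x=-1.74: |R|=0.7738
R=1: x+1/2x²=0 ⇒ x=−2=-2.0000; min R=1−1/(4·1/2)=0.5000>−1
Confirm numerically:
  x=-1.783: |R|=0.80654 <1
  x=-1.729: |R|=0.76572 <1
  x=-0.981: |R|=0.50018 <1
  x=-0.859: |R|=0.50994 <1
  x=-2.173: |R|=1.18796 >1
  x=-2.022: |R|=1.02224 >1
Stable set (-2.0000, 0).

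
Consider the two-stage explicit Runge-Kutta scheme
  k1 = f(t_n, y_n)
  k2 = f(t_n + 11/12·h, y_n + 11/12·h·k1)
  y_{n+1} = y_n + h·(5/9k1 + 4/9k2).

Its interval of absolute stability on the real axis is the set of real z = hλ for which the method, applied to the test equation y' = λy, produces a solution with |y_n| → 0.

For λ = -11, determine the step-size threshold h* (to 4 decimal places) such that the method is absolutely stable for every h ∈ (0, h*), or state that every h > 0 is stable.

Test eqn y'=λy, z=hλ:
  k1=λy_n ⇒ h·k1=z·y_n;  k2=λ(1+11/12z)y_n ⇒ h·k2=z(1+11/12z)y_n
  y_{n+1}/y_n = 1 + 5/9z + 4/9z(1+11/12z) = 1 + z + 11/27z²
  ⇒ R(z) = 1 + z + 11/27z².

Solve |R(x)|<1 on ℝ⁻.
x=-1.68: |R|=0.4699
R=1: x+11/27x²=0 ⇒ x=−27/11=-2.4545; min R=1−1/(4·11/27)=0.3864>−1
Confirm numerically:
  x=-1.854: |R|=0.54639 <1
  x=-1.676: |R|=0.46840 <1
  x=-1.473: |R|=0.41096 <1
  x=-1.210: |R|=0.38649 <1
  x=-2.919: |R|=1.55234 >1
  x=-2.812: |R|=1.40951 >1
Interval (-2.4545, 0).

(-2.4545,0); λ=-11 ⇒ h* = (27/11)/11 = 0.2231.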